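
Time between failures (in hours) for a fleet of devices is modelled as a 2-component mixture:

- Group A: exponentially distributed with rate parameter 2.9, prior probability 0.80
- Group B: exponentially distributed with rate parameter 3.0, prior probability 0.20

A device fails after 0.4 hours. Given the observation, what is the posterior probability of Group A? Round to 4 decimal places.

Apply Bayes' rule: the posterior for each component is proportional to its prior times its likelihood at x.
Exponential densities:
  f_A = 2.9·e^(−2.9·0.4) = 2.9·e^(−1.1600) = 0.90911
  f_B = 3.0·e^(−3.0·0.4) = 3.0·e^(−1.2000) = 0.903583
Multiply by the mixture weights:
  π_A·f_A = 0.80 × 0.90911 = 0.727288
  π_B·f_B = 0.20 × 0.903583 = 0.180717
Evidence: 0.727288 + 0.180717 = 0.908004
P(Group A | 0.4 hours) = 0.727288 / 0.908004 ≈ 0.8010

0.8010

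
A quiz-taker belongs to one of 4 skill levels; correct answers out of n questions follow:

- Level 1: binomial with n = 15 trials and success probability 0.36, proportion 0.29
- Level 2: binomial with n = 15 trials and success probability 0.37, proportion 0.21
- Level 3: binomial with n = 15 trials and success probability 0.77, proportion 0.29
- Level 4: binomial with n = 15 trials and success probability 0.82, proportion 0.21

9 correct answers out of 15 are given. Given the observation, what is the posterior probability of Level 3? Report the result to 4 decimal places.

Apply Bayes' rule: the posterior for each component is proportional to its prior times its likelihood at x.
Component likelihoods at x = 9 correct answers out of 15:
  p_1 = C(15,9)·0.36^9·0.64^6 = 5005·0.00010156·0.0687195 = 0.0349306
  p_2 = C(15,9)·0.37^9·0.63^6 = 5005·0.000129962·0.0625235 = 0.0406689
  p_3 = C(15,9)·0.77^9·0.23^6 = 5005·0.0951517·0.000148036 = 0.0704998
  p_4 = C(15,9)·0.82^9·0.18^6 = 5005·0.16762·3.40122e-05 = 0.0285341
Prior × likelihood for each component:
  w_1·p_1 = 0.29 × 0.0349306 = 0.0101299
  w_2·p_2 = 0.21 × 0.0406689 = 0.00854048
  w_3·p_3 = 0.29 × 0.0704998 = 0.0204449
  w_4·p_4 = 0.21 × 0.0285341 = 0.00599216
Normaliser: 0.0101299 + 0.00854048 + 0.0204449 + 0.00599216 = 0.0451074
So the posterior for Level 3 is 0.0204449 / 0.0451074 ≈ 0.4532.

0.4532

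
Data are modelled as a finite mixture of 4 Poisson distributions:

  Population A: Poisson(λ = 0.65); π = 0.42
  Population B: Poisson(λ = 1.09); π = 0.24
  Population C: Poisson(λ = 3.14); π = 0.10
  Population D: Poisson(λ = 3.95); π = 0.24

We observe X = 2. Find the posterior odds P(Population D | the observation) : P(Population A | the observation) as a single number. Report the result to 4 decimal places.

Since P(k|x) ∝ P(Z=k) f_k(x), the posterior odds are P(Z=i) f_i(x) / (P(Z=j) f_j(x)).
Evaluate each component's likelihood at the observed value:
  f_A = 0.110282
  f_B = 0.199729
  f_C = 0.213376
  f_D = 0.150211
Posterior odds = (P(Z=D)·f_D) / (P(Z=A)·f_A) = (0.24·0.150211) / (0.42·0.110282) = 0.0360506 / 0.0463185 ≈ 0.7783

0.7783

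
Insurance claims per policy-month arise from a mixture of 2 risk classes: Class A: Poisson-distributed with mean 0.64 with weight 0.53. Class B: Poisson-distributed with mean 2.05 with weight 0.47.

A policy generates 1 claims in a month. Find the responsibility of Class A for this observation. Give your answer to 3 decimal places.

The responsibility of component k is w_k f_k(x) divided by Σ_j w_j f_j(x).
Evaluate each component's likelihood at the observed value:
  p_A = 0.337467
  p_B = 0.263907
Unnormalised posteriors:
  w_A·p_A = 0.53 × 0.337467 = 0.178858
  w_B·p_B = 0.47 × 0.263907 = 0.124036
Evidence: 0.178858 + 0.124036 = 0.302894
P(Class A | x) = 0.178858 / 0.302894 ≈ 0.590

0.590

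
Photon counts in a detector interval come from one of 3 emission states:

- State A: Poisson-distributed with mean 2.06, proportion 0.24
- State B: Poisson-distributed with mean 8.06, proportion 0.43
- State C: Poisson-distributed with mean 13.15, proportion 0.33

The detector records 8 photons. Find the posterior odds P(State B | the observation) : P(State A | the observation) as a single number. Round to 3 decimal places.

243.912

Posterior odds = (P(Z=i) f_i(x)) / (P(Z=j) f_j(x)); the normalising sum cancels.
Poisson probabilities:
  p_A = e^(−2.06)·2.06^8/8! = 0.00102511
  p_B = e^(−8.06)·8.06^8/8! = 0.139555
  p_C = e^(−13.15)·13.15^8/8! = 0.0431433
0.0600088 / 0.000246026 ≈ 243.912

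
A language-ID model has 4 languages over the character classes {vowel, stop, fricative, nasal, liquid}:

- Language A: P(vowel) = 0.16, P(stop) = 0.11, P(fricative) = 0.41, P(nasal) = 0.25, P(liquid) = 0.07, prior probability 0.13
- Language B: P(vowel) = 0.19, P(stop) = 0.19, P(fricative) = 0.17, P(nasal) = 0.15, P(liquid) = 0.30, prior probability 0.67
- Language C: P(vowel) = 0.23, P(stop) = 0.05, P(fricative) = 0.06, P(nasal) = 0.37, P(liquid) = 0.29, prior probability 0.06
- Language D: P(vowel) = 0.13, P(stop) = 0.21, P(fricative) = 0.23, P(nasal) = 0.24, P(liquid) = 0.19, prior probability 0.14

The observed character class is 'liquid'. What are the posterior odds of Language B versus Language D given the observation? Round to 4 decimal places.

7.5564

Since P(k|x) ∝ π_k f_k(x), the posterior odds are π_i f_i(x) / (π_j f_j(x)).
Component likelihoods at x = 'liquid':
  p_A = 0.07
  p_B = 0.3
  p_C = 0.29
  p_D = 0.19
Odds = (0.67/0.14) × (0.3/0.19) = 4.78571 × 1.57895 ≈ 7.5564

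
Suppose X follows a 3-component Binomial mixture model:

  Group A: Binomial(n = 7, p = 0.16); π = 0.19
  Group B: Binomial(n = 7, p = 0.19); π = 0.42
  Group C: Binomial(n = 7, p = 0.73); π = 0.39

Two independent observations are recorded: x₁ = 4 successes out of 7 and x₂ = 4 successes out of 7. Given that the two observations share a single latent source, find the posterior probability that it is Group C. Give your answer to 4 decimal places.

By Bayes' theorem, P(k | x) = w_k f_k(x) / Σ_j w_j f_j(x).
Since both observations come from the same component, the likelihood for component k is f_k(x₁)·f_k(x₂).
  f_A = [0.0135952] × [0.0135952] = 0.00018483
  f_B = [0.0242403] × [0.0242403] = 0.000587591
  f_C = [0.195637] × [0.195637] = 0.0382738
Unnormalised posteriors:
  w_A·f_A = 0.19 × 0.00018483 = 3.51176e-05
  w_B·f_B = 0.42 × 0.000587591 = 0.000246788
  w_C·f_C = 0.39 × 0.0382738 = 0.0149268
Marginal: 3.51176e-05 + 0.000246788 + 0.0149268 = 0.0152087
So the posterior for Group C is 0.0149268 / 0.0152087 ≈ 0.9815.

0.9815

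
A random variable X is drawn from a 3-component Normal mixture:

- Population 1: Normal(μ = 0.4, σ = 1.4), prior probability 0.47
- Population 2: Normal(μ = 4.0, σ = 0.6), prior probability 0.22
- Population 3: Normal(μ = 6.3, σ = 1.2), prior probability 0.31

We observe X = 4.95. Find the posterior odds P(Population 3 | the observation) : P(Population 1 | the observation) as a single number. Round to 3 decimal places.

80.353

Since P(k|x) ∝ π_k f_k(x), the posterior odds are π_i f_i(x) / (π_j f_j(x)).
Normal densities:
  L_1 = (1/(1.4·√(2π)))·exp(−(4.95−0.4)²/(2·1.4²)) = 0.284959·exp(-5.28125) = 0.00144932
  L_2 = (1/(0.6·√(2π)))·exp(−(4.95−4.0)²/(2·0.6²)) = 0.664904·exp(-1.25347) = 0.189838
  L_3 = (1/(1.2·√(2π)))·exp(−(4.95−6.3)²/(2·1.2²)) = 0.332452·exp(-0.63281) = 0.176564
Odds = (0.31/0.47) × (0.176564/0.00144932) = 0.659574 × 121.825 ≈ 80.353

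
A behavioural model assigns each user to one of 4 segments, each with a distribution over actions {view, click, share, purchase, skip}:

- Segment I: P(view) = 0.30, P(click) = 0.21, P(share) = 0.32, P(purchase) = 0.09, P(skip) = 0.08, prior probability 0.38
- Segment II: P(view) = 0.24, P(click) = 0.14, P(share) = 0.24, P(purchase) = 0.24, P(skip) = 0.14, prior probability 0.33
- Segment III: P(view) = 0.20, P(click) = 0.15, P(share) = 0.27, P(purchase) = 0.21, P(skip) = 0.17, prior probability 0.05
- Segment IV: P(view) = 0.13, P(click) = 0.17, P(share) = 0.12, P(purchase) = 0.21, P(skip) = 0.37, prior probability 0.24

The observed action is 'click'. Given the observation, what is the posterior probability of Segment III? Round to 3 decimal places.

0.043

By Bayes' theorem, P(k | x) = π_k f_k(x) / Σ_j π_j f_j(x).
Categorical probabilities:
  f_I = P(click | comp) = 0.21
  f_II = P(click | comp) = 0.14
  f_III = P(click | comp) = 0.15
  f_IV = P(click | comp) = 0.17
Weight by the priors:
  π_I·f_I = 0.38 × 0.21 = 0.0798
  π_II·f_II = 0.33 × 0.14 = 0.0462
  π_III·f_III = 0.05 × 0.15 = 0.0075
  π_IV·f_IV = 0.24 × 0.17 = 0.0408
Normaliser: 0.0798 + 0.0462 + 0.0075 + 0.0408 = 0.1743
P(Segment III | data) ≈ 0.043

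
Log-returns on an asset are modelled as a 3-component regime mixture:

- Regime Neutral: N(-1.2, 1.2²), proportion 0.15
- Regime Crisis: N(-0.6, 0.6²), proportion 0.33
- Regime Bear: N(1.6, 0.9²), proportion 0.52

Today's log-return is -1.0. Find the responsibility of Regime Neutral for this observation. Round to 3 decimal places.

0.215

The responsibility of component k is π_k f_k(x) divided by Σ_j π_j f_j(x).
Component likelihoods at x = -1.0:
  f_Neutral = 0.327866
  f_Crisis = 0.532413
  f_Bear = 0.00683009
Multiply by the mixture weights:
  π_Neutral·f_Neutral = 0.15 × 0.327866 = 0.04918
  π_Crisis·f_Crisis = 0.33 × 0.532413 = 0.175696
  π_Bear·f_Bear = 0.52 × 0.00683009 = 0.00355165
Normaliser: 0.04918 + 0.175696 + 0.00355165 = 0.228428
P(Regime Neutral | the observation) = 0.04918 / 0.228428 ≈ 0.215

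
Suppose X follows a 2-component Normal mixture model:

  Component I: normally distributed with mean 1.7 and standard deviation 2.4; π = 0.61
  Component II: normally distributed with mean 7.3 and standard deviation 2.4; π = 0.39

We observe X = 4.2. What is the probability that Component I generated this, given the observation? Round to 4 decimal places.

By Bayes' theorem, P(k | x) = w_k f_k(x) / Σ_j w_j f_j(x).
Normal densities:
  f_I = 0.0966227
  f_II = 0.0721788
Multiply by the mixture weights:
  w_I·f_I = 0.61 × 0.0966227 = 0.0589398
  w_II·f_II = 0.39 × 0.0721788 = 0.0281497
Denominator: 0.0589398 + 0.0281497 = 0.0870896
P(Component I | data) ≈ 0.6768

0.6768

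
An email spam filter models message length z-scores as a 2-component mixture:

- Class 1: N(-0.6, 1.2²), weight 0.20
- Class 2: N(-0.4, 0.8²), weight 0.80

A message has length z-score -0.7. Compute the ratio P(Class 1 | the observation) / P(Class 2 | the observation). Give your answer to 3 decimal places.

0.178

Only the two components matter; the odds are (π_i f_i(x)) / (π_j f_j(x)).
Normal densities:
  L_1 = (1/(1.2·√(2π)))·exp(−(-0.7−-0.6)²/(2·1.2²)) = 0.332452·exp(-0.00347) = 0.3313
  L_2 = (1/(0.8·√(2π)))·exp(−(-0.7−-0.4)²/(2·0.8²)) = 0.498678·exp(-0.07031) = 0.464819
0.0662599 / 0.371855 ≈ 0.178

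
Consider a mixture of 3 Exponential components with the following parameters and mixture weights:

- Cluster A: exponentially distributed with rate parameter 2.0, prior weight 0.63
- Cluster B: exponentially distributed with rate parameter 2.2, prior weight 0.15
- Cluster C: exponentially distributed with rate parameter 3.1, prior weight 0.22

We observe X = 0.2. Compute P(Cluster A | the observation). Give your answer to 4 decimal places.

Posterior ∝ prior × likelihood, so P(k | x) ∝ P(Z=k) f_k(x); normalise over all components.
Component likelihoods at x = 0.2:
  p_A = 1.34064
  p_B = 1.41688
  p_C = 1.66763
Multiply by the mixture weights:
  P(Z=A)·p_A = 0.63 × 1.34064 = 0.844603
  P(Z=B)·p_B = 0.15 × 1.41688 = 0.212532
  P(Z=C)·p_C = 0.22 × 1.66763 = 0.366878
Normaliser: 0.844603 + 0.212532 + 0.366878 = 1.42401
P(Cluster A | x) ≈ 0.5931

0.5931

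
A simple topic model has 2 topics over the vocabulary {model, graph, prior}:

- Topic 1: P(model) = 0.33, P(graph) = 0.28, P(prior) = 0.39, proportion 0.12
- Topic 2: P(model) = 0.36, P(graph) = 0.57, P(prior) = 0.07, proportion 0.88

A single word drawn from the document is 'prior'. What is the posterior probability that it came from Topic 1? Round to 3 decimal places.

Apply Bayes' rule: the posterior for each component is proportional to its prior times its likelihood at x.
Categorical probabilities:
  L_1 = P(prior | comp) = 0.39
  L_2 = P(prior | comp) = 0.07
Prior × likelihood for each component:
  π_1·L_1 = 0.12 × 0.39 = 0.0468
  π_2·L_2 = 0.88 × 0.07 = 0.0616
Evidence: 0.0468 + 0.0616 = 0.1084
P(Topic 1 | x) ≈ 0.432

0.432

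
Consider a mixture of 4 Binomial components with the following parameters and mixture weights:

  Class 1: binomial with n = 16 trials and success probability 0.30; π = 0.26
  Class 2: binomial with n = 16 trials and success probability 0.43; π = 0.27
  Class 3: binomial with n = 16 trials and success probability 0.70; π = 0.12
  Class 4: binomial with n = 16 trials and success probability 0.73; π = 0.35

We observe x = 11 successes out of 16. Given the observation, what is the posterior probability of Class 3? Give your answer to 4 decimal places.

Posterior ∝ prior × likelihood, so P(k | x) ∝ w_k f_k(x); normalise over all components.
Binomial probabilities:
  L_1 = C(16,11)·0.30^11·0.70^5 = 4368·1.77147e-06·0.16807 = 0.00130049
  L_2 = C(16,11)·0.43^11·0.57^5 = 4368·9.29294e-05·0.0601692 = 0.0244236
  L_3 = C(16,11)·0.70^11·0.30^5 = 4368·0.0197733·0.00243 = 0.209878
  L_4 = C(16,11)·0.73^11·0.27^5 = 4368·0.0313727·0.00143489 = 0.196631
Unnormalised posteriors:
  w_1·L_1 = 0.26 × 0.00130049 = 0.000338127
  w_2·L_2 = 0.27 × 0.0244236 = 0.00659438
  w_3·L_3 = 0.12 × 0.209878 = 0.0251854
  w_4·L_4 = 0.35 × 0.196631 = 0.068821
Normaliser: 0.000338127 + 0.00659438 + 0.0251854 + 0.068821 = 0.100939
P(Class 3 | the observation) = 0.0251854 / 0.100939 ≈ 0.2495

0.2495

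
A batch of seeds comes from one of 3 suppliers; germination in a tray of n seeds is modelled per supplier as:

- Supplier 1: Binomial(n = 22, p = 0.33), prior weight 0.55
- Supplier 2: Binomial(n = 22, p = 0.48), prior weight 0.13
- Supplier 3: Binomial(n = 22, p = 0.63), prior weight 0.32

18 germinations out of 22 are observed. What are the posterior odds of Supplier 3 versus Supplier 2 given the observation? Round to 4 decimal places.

84.2923

Since P(k|x) ∝ P(Z=k) f_k(x), the posterior odds are P(Z=i) f_i(x) / (P(Z=j) f_j(x)).
Evaluate each component's likelihood at the observed value:
  L_1 = C(22,18)·0.33^18·0.67^4 = 7315·2.15403e-09·0.201511 = 3.17515e-06
  L_2 = C(22,18)·0.48^18·0.52^4 = 7315·1.82954e-06·0.0731162 = 0.000978521
  L_3 = C(22,18)·0.63^18·0.37^4 = 7315·0.000244416·0.0187416 = 0.0335082
Odds = (0.32/0.13) × (0.0335082/0.000978521) = 2.46154 × 34.2437 ≈ 84.2923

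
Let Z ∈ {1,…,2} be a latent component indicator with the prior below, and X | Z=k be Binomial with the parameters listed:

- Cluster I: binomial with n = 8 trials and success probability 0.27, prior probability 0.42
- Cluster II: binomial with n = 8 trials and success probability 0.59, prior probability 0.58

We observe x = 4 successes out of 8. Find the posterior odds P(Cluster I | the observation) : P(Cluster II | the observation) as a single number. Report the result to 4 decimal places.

Posterior odds = (π_i f_i(x)) / (π_j f_j(x)); the normalising sum cancels.
Binomial probabilities:
  p_I = C(8,4)·0.27^4·0.73^4 = 70·0.00531441·0.283982 = 0.105644
  p_II = C(8,4)·0.59^4·0.41^4 = 70·0.121174·0.0282576 = 0.239685
Odds = (0.42/0.58) × (0.105644/0.239685) = 0.724138 × 0.440761 ≈ 0.3192

0.3192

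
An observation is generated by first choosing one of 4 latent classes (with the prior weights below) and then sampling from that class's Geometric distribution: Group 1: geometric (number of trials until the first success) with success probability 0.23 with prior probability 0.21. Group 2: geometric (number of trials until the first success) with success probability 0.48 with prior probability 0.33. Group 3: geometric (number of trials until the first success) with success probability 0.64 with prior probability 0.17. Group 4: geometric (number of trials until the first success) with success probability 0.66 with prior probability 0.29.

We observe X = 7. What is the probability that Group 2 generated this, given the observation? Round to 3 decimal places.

0.228

Apply Bayes' rule: the posterior for each component is proportional to its prior times its likelihood at x.
Geometric probabilities:
  f_1 = 0.0479371
  f_2 = 0.00948989
  f_3 = 0.00139314
  f_4 = 0.00101957
Multiply by the mixture weights:
  π_1·f_1 = 0.21 × 0.0479371 = 0.0100668
  π_2·f_2 = 0.33 × 0.00948989 = 0.00313166
  π_3·f_3 = 0.17 × 0.00139314 = 0.000236834
  π_4·f_4 = 0.29 × 0.00101957 = 0.000295676
Normaliser: 0.0100668 + 0.00313166 + 0.000236834 + 0.000295676 = 0.013731
P(Group 2 | x) = 0.00313166 / 0.013731 ≈ 0.228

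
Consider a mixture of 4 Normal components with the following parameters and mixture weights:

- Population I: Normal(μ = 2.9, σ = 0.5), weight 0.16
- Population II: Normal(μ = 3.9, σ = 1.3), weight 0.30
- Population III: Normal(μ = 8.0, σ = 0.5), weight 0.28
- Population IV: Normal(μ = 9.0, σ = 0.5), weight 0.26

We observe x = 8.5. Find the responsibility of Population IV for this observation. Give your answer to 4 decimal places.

0.4812

P(component k | x) = P(Z=k)·f_k(x) / marginal(x), where marginal(x) = Σ_j P(Z=j)·f_j(x).
Component likelihoods at x = 8.5:
  f_I = (1/(0.5·√(2π)))·exp(−(8.5−2.9)²/(2·0.5²)) = 0.797885·exp(-62.72000) = 4.60246e-28
  f_II = (1/(1.3·√(2π)))·exp(−(8.5−3.9)²/(2·1.3²)) = 0.306879·exp(-6.26036) = 0.000586312
  f_III = (1/(0.5·√(2π)))·exp(−(8.5−8.0)²/(2·0.5²)) = 0.797885·exp(-0.50000) = 0.483941
  f_IV = (1/(0.5·√(2π)))·exp(−(8.5−9.0)²/(2·0.5²)) = 0.797885·exp(-0.50000) = 0.483941
Unnormalised posteriors:
  P(Z=I)·f_I = 0.16 × 4.60246e-28 = 7.36394e-29
  P(Z=II)·f_II = 0.30 × 0.000586312 = 0.000175894
  P(Z=III)·f_III = 0.28 × 0.483941 = 0.135504
  P(Z=IV)·f_IV = 0.26 × 0.483941 = 0.125825
Evidence: 7.36394e-29 + 0.000175894 + 0.135504 + 0.125825 = 0.261504
P(Population IV | the observation) = 0.125825 / 0.261504 ≈ 0.4812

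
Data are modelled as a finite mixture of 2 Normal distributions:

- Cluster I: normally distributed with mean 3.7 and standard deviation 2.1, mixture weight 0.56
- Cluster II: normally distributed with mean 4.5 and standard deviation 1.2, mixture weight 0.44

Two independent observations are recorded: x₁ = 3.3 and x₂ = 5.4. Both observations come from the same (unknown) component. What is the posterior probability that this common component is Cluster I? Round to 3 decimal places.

The responsibility of component k is π_k f_k(x) divided by Σ_j π_j f_j(x).
Since both observations come from the same component, the likelihood for component k is f_k(x₁)·f_k(x₂).
  L_I = [(1/(2.1·√(2π)))·exp(−(3.3−3.7)²/(2·2.1²)) = 0.189973·exp(-0.01814) = 0.186557] × [0.136895] = 0.0255388
  L_II = [(1/(1.2·√(2π)))·exp(−(3.3−4.5)²/(2·1.2²)) = 0.332452·exp(-0.50000) = 0.201642] × [0.250948] = 0.0506017
Unnormalised posteriors:
  π_I·L_I = 0.56 × 0.0255388 = 0.0143017
  π_II·L_II = 0.44 × 0.0506017 = 0.0222647
Denominator: 0.0143017 + 0.0222647 = 0.0365665
So the posterior for Cluster I is 0.0143017 / 0.0365665 ≈ 0.391.

0.391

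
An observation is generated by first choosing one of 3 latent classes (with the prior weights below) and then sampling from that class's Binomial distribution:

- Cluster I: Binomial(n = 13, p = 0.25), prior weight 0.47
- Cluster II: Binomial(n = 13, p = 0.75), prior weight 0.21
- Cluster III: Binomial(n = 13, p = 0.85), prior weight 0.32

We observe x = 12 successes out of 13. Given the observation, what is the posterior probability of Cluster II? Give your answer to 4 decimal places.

P(component k | x) = π_k·f_k(x) / marginal(x), where marginal(x) = Σ_j π_j·f_j(x).
Binomial probabilities:
  L_I = C(13,12)·0.25^12·0.75^1 = 13·5.96046e-08·0.75 = 5.81145e-07
  L_II = C(13,12)·0.75^12·0.25^1 = 13·0.0316764·0.25 = 0.102948
  L_III = C(13,12)·0.85^12·0.15^1 = 13·0.142242·0.15 = 0.277371
Weight by the priors:
  π_I·L_I = 0.47 × 5.81145e-07 = 2.73138e-07
  π_II·L_II = 0.21 × 0.102948 = 0.0216191
  π_III·L_III = 0.32 × 0.277371 = 0.0887589
Sum: 2.73138e-07 + 0.0216191 + 0.0887589 = 0.110378
So the posterior for Cluster II is 0.0216191 / 0.110378 ≈ 0.1959.

0.1959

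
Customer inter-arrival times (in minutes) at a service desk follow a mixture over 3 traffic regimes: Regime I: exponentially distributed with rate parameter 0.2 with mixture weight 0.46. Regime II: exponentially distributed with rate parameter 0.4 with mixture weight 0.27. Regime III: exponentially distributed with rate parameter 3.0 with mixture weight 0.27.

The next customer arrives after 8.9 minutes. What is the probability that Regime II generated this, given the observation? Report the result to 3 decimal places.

P(component k | x) = w_k·f_k(x) / marginal(x), where marginal(x) = Σ_j w_j·f_j(x).
Component likelihoods at x = 8.9 minutes:
  L_I = 0.0337276
  L_II = 0.0113755
  L_III = 7.6113e-12
Multiply by the mixture weights:
  w_I·L_I = 0.46 × 0.0337276 = 0.0155147
  w_II·L_II = 0.27 × 0.0113755 = 0.00307139
  w_III·L_III = 0.27 × 7.6113e-12 = 2.05505e-12
Normaliser: 0.0155147 + 0.00307139 + 2.05505e-12 = 0.0185861
P(Regime II | the observation) = 0.00307139 / 0.0185861 ≈ 0.165

0.165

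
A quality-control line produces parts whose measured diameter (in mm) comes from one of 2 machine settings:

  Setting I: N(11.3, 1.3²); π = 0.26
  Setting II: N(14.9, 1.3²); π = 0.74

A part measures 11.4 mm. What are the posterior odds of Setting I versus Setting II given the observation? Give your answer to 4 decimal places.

13.1357

Since P(k|x) ∝ P(Z=k) f_k(x), the posterior odds are P(Z=i) f_i(x) / (P(Z=j) f_j(x)).
Evaluate each component's likelihood at the observed value:
  L_I = 0.305972
  L_II = 0.00818409
Posterior odds = (P(Z=I)·L_I) / (P(Z=II)·L_II) = (0.26·0.305972) / (0.74·0.00818409) = 0.0795527 / 0.00605623 ≈ 13.1357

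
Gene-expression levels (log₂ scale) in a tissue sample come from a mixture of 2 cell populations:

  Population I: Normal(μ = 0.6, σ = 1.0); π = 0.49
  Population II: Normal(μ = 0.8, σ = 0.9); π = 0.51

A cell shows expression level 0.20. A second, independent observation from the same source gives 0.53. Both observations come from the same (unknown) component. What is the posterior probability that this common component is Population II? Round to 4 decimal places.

0.5165

Apply Bayes' rule: the posterior for each component is proportional to its prior times its likelihood at x.
Since both observations come from the same component, the likelihood for component k is f_k(x₁)·f_k(x₂).
  p_I = [(1/(1.0·√(2π)))·exp(−(0.20−0.6)²/(2·1.0²)) = 0.398942·exp(-0.08000) = 0.36827] × [0.397966] = 0.146559
  p_II = [(1/(0.9·√(2π)))·exp(−(0.20−0.8)²/(2·0.9²)) = 0.443269·exp(-0.22222) = 0.354942] × [0.423764] = 0.150412
Weight by the priors:
  P(Z=I)·p_I = 0.49 × 0.146559 = 0.0718139
  P(Z=II)·p_II = 0.51 × 0.150412 = 0.07671
Denominator: 0.0718139 + 0.07671 = 0.148524
P(Population II | x₁, x₂) = 0.07671 / 0.148524 ≈ 0.5165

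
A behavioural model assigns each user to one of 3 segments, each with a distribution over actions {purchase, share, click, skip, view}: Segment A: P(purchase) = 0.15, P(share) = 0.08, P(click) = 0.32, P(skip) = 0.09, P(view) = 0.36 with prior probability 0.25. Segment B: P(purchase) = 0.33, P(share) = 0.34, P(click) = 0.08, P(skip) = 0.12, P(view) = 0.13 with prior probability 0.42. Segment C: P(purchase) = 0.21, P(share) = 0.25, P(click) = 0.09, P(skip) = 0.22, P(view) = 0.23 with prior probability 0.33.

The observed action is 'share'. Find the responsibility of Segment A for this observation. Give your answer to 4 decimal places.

0.0815

The responsibility of component k is P(Z=k) f_k(x) divided by Σ_j P(Z=j) f_j(x).
Categorical probabilities:
  f_A = 0.08
  f_B = 0.34
  f_C = 0.25
Unnormalised posteriors:
  P(Z=A)·f_A = 0.25 × 0.08 = 0.02
  P(Z=B)·f_B = 0.42 × 0.34 = 0.1428
  P(Z=C)·f_C = 0.33 × 0.25 = 0.0825
Sum: 0.02 + 0.1428 + 0.0825 = 0.2453
P(Segment A | data) = 0.02 / 0.2453 ≈ 0.0815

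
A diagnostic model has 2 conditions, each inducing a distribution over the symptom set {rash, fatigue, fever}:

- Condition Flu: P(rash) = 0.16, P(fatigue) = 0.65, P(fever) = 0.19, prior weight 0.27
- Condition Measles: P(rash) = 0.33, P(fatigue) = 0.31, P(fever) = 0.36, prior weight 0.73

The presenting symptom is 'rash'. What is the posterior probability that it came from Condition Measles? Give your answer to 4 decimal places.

0.8479

Posterior ∝ prior × likelihood, so P(k | x) ∝ w_k f_k(x); normalise over all components.
Component likelihoods at x = 'rash':
  p_Flu = P(rash | comp) = 0.16
  p_Measles = P(rash | comp) = 0.33
Multiply by the mixture weights:
  w_Flu·p_Flu = 0.27 × 0.16 = 0.0432
  w_Measles·p_Measles = 0.73 × 0.33 = 0.2409
Denominator: 0.0432 + 0.2409 = 0.2841
P(Condition Measles | the observation) = 0.2409 / 0.2841 ≈ 0.8479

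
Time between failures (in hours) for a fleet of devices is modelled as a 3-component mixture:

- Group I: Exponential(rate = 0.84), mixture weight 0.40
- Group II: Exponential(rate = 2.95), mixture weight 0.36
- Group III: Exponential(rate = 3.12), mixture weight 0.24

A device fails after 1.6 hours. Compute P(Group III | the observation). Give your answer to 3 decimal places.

0.050

Posterior ∝ prior × likelihood, so P(k | x) ∝ π_k f_k(x); normalise over all components.
Component likelihoods at x = 1.6 hours:
  f_I = 0.84·e^(−0.84·1.6) = 0.84·e^(−1.3440) = 0.219072
  f_II = 2.95·e^(−2.95·1.6) = 2.95·e^(−4.7200) = 0.0262998
  f_III = 3.12·e^(−3.12·1.6) = 3.12·e^(−4.9920) = 0.0211912
Multiply by the mixture weights:
  π_I·f_I = 0.40 × 0.219072 = 0.0876289
  π_II·f_II = 0.36 × 0.0262998 = 0.00946792
  π_III·f_III = 0.24 × 0.0211912 = 0.0050859
Denominator: 0.0876289 + 0.00946792 + 0.0050859 = 0.102183
Responsibility of Group III: 0.0050859 / 0.102183 ≈ 0.050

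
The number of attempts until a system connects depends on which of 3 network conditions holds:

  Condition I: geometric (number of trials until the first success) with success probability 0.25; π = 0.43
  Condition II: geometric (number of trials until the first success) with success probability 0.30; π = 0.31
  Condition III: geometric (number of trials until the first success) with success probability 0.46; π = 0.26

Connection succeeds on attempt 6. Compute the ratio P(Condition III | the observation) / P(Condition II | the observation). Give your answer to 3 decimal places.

0.351

The posterior odds equal the prior odds times the likelihood ratio: (π_i/π_j)·(f_i(x)/f_j(x)).
Geometric probabilities:
  L_I = 0.25·(1−0.25)^5 = 0.25·0.237305 = 0.0593262
  L_II = 0.30·(1−0.30)^5 = 0.30·0.16807 = 0.050421
  L_III = 0.46·(1−0.46)^5 = 0.46·0.0459165 = 0.0211216
0.00549161 / 0.0156305 ≈ 0.351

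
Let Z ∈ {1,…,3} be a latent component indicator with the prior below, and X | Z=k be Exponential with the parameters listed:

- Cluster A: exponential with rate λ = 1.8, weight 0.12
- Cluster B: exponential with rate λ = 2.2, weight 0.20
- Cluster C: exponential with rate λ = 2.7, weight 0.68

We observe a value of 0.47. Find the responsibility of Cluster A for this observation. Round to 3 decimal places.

The responsibility of component k is P(Z=k) f_k(x) divided by Σ_j P(Z=j) f_j(x).
Evaluate each component's likelihood at the observed value:
  L_A = 0.77243
  L_B = 0.78228
  L_C = 0.759004
Weight by the priors:
  P(Z=A)·L_A = 0.12 × 0.77243 = 0.0926917
  P(Z=B)·L_B = 0.20 × 0.78228 = 0.156456
  P(Z=C)·L_C = 0.68 × 0.759004 = 0.516123
Denominator: 0.0926917 + 0.156456 + 0.516123 = 0.76527
P(Cluster A | 0.47) = 0.0926917 / 0.76527 ≈ 0.121

0.121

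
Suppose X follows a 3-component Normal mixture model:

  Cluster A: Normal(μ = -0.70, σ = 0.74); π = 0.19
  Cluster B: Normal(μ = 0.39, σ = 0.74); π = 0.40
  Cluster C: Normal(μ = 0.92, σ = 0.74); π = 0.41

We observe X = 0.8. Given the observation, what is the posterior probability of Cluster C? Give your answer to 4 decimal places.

P(component k | x) = w_k·f_k(x) / marginal(x), where marginal(x) = Σ_j w_j·f_j(x).
Component likelihoods at x = 0.8:
  f_A = (1/(0.74·√(2π)))·exp(−(0.8−-0.70)²/(2·0.74²)) = 0.539111·exp(-2.05442) = 0.0690964
  f_B = (1/(0.74·√(2π)))·exp(−(0.8−0.39)²/(2·0.74²)) = 0.539111·exp(-0.15349) = 0.462402
  f_C = (1/(0.74·√(2π)))·exp(−(0.8−0.92)²/(2·0.74²)) = 0.539111·exp(-0.01315) = 0.532069
Prior × likelihood for each component:
  w_A·f_A = 0.19 × 0.0690964 = 0.0131283
  w_B·f_B = 0.40 × 0.462402 = 0.184961
  w_C·f_C = 0.41 × 0.532069 = 0.218148
Denominator: 0.0131283 + 0.184961 + 0.218148 = 0.416237
Responsibility of Cluster C: 0.218148 / 0.416237 ≈ 0.5241

0.5241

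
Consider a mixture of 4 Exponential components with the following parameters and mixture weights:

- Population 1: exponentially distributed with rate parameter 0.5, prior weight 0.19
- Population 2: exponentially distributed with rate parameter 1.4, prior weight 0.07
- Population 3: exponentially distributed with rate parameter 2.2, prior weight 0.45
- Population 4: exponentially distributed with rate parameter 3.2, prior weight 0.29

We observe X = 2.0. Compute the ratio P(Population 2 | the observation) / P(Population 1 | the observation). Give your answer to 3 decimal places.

0.171

Only the two components matter; the odds are (P(Z=i) f_i(x)) / (P(Z=j) f_j(x)).
Exponential densities:
  f_1 = 0.5·e^(−0.5·2.0) = 0.5·e^(−1.0000) = 0.18394
  f_2 = 1.4·e^(−1.4·2.0) = 1.4·e^(−2.8000) = 0.0851341
  f_3 = 2.2·e^(−2.2·2.0) = 2.2·e^(−4.4000) = 0.0270101
  f_4 = 3.2·e^(−3.2·2.0) = 3.2·e^(−6.4000) = 0.00531698
Posterior odds = (P(Z=2)·f_2) / (P(Z=1)·f_1) = (0.07·0.0851341) / (0.19·0.18394) = 0.00595939 / 0.0349485 ≈ 0.171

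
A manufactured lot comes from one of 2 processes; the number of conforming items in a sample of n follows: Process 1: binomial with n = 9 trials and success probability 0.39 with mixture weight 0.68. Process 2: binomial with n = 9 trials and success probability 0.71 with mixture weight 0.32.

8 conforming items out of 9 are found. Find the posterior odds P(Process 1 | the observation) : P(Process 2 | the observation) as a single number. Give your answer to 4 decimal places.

The posterior odds equal the prior odds times the likelihood ratio: (w_i/w_j)·(f_i(x)/f_j(x)).
Binomial probabilities:
  f_1 = C(9,8)·0.39^8·0.61^1 = 9·0.000535201·0.61 = 0.00293825
  f_2 = C(9,8)·0.71^8·0.29^1 = 9·0.0645754·0.29 = 0.168542
Posterior odds = (w_1·f_1) / (w_2·f_2) = (0.68·0.00293825) / (0.32·0.168542) = 0.00199801 / 0.0539333 ≈ 0.0370

0.0370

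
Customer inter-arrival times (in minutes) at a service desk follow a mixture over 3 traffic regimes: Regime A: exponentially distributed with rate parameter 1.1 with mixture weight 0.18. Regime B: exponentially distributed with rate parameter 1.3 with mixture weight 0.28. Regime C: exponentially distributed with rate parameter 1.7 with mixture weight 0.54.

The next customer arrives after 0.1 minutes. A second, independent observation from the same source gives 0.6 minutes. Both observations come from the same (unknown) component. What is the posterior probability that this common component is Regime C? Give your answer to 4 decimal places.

The responsibility of component k is P(Z=k) f_k(x) divided by Σ_j P(Z=j) f_j(x).
Since both observations come from the same component, the likelihood for component k is f_k(x₁)·f_k(x₂).
  L_A = [0.985418] × [0.568536] = 0.560246
  L_B = [1.14152] × [0.595928] = 0.680266
  L_C = [1.43423] × [0.613011] = 0.879199
Weight by the priors:
  P(Z=A)·L_A = 0.18 × 0.560246 = 0.100844
  P(Z=B)·L_B = 0.28 × 0.680266 = 0.190474
  P(Z=C)·L_C = 0.54 × 0.879199 = 0.474768
Marginal: 0.100844 + 0.190474 + 0.474768 = 0.766086
P(Regime C | x₁,x₂) = 0.474768 / 0.766086 ≈ 0.6197

0.6197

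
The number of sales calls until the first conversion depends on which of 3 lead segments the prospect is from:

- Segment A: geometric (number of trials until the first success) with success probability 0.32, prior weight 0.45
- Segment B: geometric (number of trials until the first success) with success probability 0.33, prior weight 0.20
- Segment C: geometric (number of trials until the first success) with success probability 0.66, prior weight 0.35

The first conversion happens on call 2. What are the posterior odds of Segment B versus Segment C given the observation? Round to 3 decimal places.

0.563

Only the two components matter; the odds are (π_i f_i(x)) / (π_j f_j(x)).
Component likelihoods at x = 2:
  L_A = 0.32·(1−0.32)^1 = 0.32·0.68 = 0.2176
  L_B = 0.33·(1−0.33)^1 = 0.33·0.67 = 0.2211
  L_C = 0.66·(1−0.66)^1 = 0.66·0.34 = 0.2244
Odds = (0.20/0.35) × (0.2211/0.2244) = 0.571429 × 0.985294 ≈ 0.563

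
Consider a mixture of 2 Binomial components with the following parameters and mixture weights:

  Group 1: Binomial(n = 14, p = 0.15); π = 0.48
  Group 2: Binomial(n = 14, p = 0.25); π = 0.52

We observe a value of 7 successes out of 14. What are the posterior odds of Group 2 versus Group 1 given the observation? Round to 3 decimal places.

16.114

Posterior odds = (w_i f_i(x)) / (w_j f_j(x)); the normalising sum cancels.
Binomial probabilities:
  f_1 = 0.00187983
  f_2 = 0.0279612
Odds = (0.52/0.48) × (0.0279612/0.00187983) = 1.08333 × 14.8743 ≈ 16.114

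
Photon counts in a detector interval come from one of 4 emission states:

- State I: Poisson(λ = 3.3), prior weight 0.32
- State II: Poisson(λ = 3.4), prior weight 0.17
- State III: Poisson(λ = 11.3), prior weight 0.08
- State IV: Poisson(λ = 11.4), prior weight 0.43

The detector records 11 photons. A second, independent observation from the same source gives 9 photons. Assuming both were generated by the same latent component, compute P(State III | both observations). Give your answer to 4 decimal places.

0.1600

Apply Bayes' rule: the posterior for each component is proportional to its prior times its likelihood at x.
Since both observations come from the same component, the likelihood for component k is f_k(x₁)·f_k(x₂).
  L_I = [e^(−3.3)·3.3^11/11! = 0.00046701] × [0.00471727] = 2.20301e-06
  L_II = [e^(−3.4)·3.4^11/11! = 0.000586828] × [0.00558401] = 3.27685e-06
  L_III = [e^(−11.3)·11.3^11/11! = 0.118899] × [0.102427] = 0.0121785
  L_IV = [e^(−11.4)·11.4^11/11! = 0.118533] × [0.100328] = 0.0118923
Prior × likelihood for each component:
  P(Z=I)·L_I = 0.32 × 2.20301e-06 = 7.04963e-07
  P(Z=II)·L_II = 0.17 × 3.27685e-06 = 5.57065e-07
  P(Z=III)·L_III = 0.08 × 0.0121785 = 0.000974282
  P(Z=IV)·L_IV = 0.43 × 0.0118923 = 0.00511367
Normaliser: 7.04963e-07 + 5.57065e-07 + 0.000974282 + 0.00511367 = 0.00608921
P(State III | x₁, x₂) = 0.000974282 / 0.00608921 ≈ 0.1600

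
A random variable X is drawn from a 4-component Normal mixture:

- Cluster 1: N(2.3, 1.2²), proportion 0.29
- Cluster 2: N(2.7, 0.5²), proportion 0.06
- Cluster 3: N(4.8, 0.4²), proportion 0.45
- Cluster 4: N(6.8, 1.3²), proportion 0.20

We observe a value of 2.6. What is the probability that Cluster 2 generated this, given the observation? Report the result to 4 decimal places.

Posterior ∝ prior × likelihood, so P(k | x) ∝ π_k f_k(x); normalise over all components.
Component likelihoods at x = 2.6:
  f_1 = 0.322223
  f_2 = 0.782085
  f_3 = 2.69244e-07
  f_4 = 0.00166116
Unnormalised posteriors:
  π_1·f_1 = 0.29 × 0.322223 = 0.0934448
  π_2·f_2 = 0.06 × 0.782085 = 0.0469251
  π_3·f_3 = 0.45 × 2.69244e-07 = 1.2116e-07
  π_4·f_4 = 0.20 × 0.00166116 = 0.000332232
Marginal: 0.0934448 + 0.0469251 + 1.2116e-07 + 0.000332232 = 0.140702
P(Cluster 2 | 2.6) = 0.0469251 / 0.140702 ≈ 0.3335

0.3335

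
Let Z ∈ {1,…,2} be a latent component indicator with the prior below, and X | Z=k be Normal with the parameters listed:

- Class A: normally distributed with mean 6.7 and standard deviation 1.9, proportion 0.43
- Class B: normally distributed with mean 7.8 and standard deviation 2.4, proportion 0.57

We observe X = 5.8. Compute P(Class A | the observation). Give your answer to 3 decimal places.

Apply Bayes' rule: the posterior for each component is proportional to its prior times its likelihood at x.
Normal densities:
  p_A = (1/(1.9·√(2π)))·exp(−(5.8−6.7)²/(2·1.9²)) = 0.209970·exp(-0.11219) = 0.187687
  p_B = (1/(2.4·√(2π)))·exp(−(5.8−7.8)²/(2·2.4²)) = 0.166226·exp(-0.34722) = 0.117463
Unnormalised posteriors:
  w_A·p_A = 0.43 × 0.187687 = 0.0807053
  w_B·p_B = 0.57 × 0.117463 = 0.0669541
Sum: 0.0807053 + 0.0669541 = 0.147659
Responsibility of Class A: 0.0807053 / 0.147659 ≈ 0.547

0.547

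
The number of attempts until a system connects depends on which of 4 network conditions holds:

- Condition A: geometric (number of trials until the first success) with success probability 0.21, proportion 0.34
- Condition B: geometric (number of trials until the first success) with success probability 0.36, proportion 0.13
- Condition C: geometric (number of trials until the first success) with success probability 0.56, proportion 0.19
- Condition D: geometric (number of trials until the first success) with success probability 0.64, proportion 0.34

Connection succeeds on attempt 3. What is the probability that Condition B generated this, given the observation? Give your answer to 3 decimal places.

Apply Bayes' rule: the posterior for each component is proportional to its prior times its likelihood at x.
Geometric probabilities:
  p_A = 0.131061
  p_B = 0.147456
  p_C = 0.108416
  p_D = 0.082944
Multiply by the mixture weights:
  w_A·p_A = 0.34 × 0.131061 = 0.0445607
  w_B·p_B = 0.13 × 0.147456 = 0.0191693
  w_C·p_C = 0.19 × 0.108416 = 0.020599
  w_D·p_D = 0.34 × 0.082944 = 0.028201
Normaliser: 0.0445607 + 0.0191693 + 0.020599 + 0.028201 = 0.11253
P(Condition B | x) = 0.0191693 / 0.11253 ≈ 0.170

0.170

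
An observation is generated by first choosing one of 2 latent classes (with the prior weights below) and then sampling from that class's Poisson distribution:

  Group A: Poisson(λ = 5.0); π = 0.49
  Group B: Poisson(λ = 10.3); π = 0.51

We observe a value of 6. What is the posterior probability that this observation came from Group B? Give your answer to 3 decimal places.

By Bayes' theorem, P(k | x) = P(Z=k) f_k(x) / Σ_j P(Z=j) f_j(x).
Poisson probabilities:
  f_A = e^(−5.0)·5.0^6/6! = 0.146223
  f_B = e^(−10.3)·10.3^6/6! = 0.0557773
Weight by the priors:
  P(Z=A)·f_A = 0.49 × 0.146223 = 0.0716492
  P(Z=B)·f_B = 0.51 × 0.0557773 = 0.0284464
Denominator: 0.0716492 + 0.0284464 = 0.100096
Responsibility of Group B: 0.0284464 / 0.100096 ≈ 0.284

0.284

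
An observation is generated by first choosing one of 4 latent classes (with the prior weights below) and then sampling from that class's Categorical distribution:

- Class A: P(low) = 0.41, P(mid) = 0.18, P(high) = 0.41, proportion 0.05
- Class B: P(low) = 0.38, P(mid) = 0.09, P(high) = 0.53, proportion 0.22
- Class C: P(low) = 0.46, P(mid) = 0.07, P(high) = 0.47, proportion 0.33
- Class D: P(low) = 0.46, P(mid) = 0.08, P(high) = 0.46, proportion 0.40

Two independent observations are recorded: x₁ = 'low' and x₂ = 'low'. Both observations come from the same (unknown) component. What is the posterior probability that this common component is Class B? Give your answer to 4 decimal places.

P(component k | x) = π_k·f_k(x) / marginal(x), where marginal(x) = Σ_j π_j·f_j(x).
Since both observations come from the same component, the likelihood for component k is f_k(x₁)·f_k(x₂).
  L_A = [P(low | comp) = 0.41] × [0.41] = 0.1681
  L_B = [P(low | comp) = 0.38] × [0.38] = 0.1444
  L_C = [P(low | comp) = 0.46] × [0.46] = 0.2116
  L_D = [P(low | comp) = 0.46] × [0.46] = 0.2116
Weight by the priors:
  π_A·L_A = 0.05 × 0.1681 = 0.008405
  π_B·L_B = 0.22 × 0.1444 = 0.031768
  π_C·L_C = 0.33 × 0.2116 = 0.069828
  π_D·L_D = 0.40 × 0.2116 = 0.08464
Marginal: 0.008405 + 0.031768 + 0.069828 + 0.08464 = 0.194641
P(Class B | x) = 0.031768 / 0.194641 ≈ 0.1632

0.1632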